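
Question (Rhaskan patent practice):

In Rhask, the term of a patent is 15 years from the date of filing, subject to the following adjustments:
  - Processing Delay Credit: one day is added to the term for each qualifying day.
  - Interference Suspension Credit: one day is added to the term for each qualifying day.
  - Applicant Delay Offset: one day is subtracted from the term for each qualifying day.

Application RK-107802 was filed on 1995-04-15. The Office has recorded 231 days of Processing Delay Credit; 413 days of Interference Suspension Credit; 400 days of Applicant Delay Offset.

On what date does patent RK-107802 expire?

Base term: filing date + 15 years → 15 April 2010.
Processing Delay Credit: +231 days → 2 December 2010.
Interference Suspension Credit: +413 days → 19 January 2012.
Applicant Delay Offset: −400 days → 15 December 2010.

2010-12-15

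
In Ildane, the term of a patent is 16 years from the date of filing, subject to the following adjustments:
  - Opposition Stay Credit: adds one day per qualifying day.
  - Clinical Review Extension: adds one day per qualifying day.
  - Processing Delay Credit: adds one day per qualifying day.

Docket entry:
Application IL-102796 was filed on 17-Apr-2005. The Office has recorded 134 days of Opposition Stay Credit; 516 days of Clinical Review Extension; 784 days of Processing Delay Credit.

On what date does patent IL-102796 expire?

Base term: filing date + 16 years → 17 April 2021.
Opposition Stay Credit: +134 days → 29 August 2021.
Clinical Review Extension: +516 days → 27 January 2023.
Processing Delay Credit: +784 days → 21 March 2025.

March 21, 2025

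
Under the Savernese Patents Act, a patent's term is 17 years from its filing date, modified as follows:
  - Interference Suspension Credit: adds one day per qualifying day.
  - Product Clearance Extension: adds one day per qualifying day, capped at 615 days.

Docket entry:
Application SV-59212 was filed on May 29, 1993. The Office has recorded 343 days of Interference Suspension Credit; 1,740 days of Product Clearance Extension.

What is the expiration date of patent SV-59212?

Base term: filing date + 17 years → 29 May 2010.
Interference Suspension Credit: +343 days → 7 May 2011.
Product Clearance Extension: 1740 days claimed exceeds the 615-day cap, so +615 days → 11 January 2013.

2013-01-11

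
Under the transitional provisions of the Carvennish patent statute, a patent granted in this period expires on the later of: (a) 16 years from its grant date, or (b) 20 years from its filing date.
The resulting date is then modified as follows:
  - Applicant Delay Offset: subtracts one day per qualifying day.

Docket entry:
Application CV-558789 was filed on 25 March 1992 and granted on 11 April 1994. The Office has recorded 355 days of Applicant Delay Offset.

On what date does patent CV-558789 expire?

(a) grant + 16 years → 11 April 2010.
(b) filing + 20 years → 25 March 2012.
Later of the two: 25 March 2012.
Applicant Delay Offset: −355 days → 5 April 2011.

April 5, 2011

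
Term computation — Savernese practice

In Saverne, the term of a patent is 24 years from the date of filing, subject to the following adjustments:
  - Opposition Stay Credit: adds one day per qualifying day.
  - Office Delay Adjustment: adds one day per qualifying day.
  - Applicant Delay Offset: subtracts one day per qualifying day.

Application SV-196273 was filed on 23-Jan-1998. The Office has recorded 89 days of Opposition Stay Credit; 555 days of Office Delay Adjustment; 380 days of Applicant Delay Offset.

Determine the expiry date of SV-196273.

2022-10-14

Base term: filing date + 24 years → 23 January 2022.
Opposition Stay Credit: +89 days → 22 April 2022.
Office Delay Adjustment: +555 days → 29 October 2023.
Applicant Delay Offset: −380 days → 14 October 2022.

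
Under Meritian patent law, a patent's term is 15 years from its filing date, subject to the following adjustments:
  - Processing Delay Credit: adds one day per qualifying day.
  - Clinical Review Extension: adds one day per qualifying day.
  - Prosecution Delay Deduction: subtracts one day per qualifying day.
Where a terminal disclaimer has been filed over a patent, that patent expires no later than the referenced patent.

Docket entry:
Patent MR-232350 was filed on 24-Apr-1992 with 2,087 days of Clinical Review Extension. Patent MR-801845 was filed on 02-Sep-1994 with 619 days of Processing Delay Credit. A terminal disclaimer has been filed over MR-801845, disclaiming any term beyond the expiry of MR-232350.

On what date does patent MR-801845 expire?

2011-05-14

Natural term of MR-801845:
  Base: filing + 15 years → 2 September 2009.
  Processing Delay Credit: +619 days → 14 May 2011.
Expiry of referenced patent MR-232350:
  Base: filing + 15 years → 24 April 2007.
  Clinical Review Extension: +2087 days → 9 January 2013.
Terminal disclaimer: MR-801845 expires on the earlier of 14 May 2011 and 9 January 2013.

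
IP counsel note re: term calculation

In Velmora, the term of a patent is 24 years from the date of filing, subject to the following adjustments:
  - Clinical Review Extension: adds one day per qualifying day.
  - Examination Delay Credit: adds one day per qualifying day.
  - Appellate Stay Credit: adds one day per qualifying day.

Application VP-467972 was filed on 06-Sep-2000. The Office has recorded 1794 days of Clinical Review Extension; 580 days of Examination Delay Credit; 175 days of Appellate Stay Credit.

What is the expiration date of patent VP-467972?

August 30, 2031

Base term: filing date + 24 years → 6 September 2024.
Clinical Review Extension: +1794 days → 5 August 2029.
Examination Delay Credit: +580 days → 8 March 2031.
Appellate Stay Credit: +175 days → 30 August 2031.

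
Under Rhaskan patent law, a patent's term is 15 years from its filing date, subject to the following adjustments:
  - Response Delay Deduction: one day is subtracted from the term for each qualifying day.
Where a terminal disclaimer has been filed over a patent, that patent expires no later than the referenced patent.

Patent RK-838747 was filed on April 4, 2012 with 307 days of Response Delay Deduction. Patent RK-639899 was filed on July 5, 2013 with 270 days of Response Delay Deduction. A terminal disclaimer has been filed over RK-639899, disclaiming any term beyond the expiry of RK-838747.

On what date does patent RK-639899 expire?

Natural term of RK-639899:
  Base: filing + 15 years → 5 July 2028.
  Response Delay Deduction: −270 days → 9 October 2027.
Expiry of referenced patent RK-838747:
  Base: filing + 15 years → 4 April 2027.
  Response Delay Deduction: −307 days → 1 June 2026.
Terminal disclaimer: RK-639899 expires on the earlier of 9 October 2027 and 1 June 2026.

June 1, 2026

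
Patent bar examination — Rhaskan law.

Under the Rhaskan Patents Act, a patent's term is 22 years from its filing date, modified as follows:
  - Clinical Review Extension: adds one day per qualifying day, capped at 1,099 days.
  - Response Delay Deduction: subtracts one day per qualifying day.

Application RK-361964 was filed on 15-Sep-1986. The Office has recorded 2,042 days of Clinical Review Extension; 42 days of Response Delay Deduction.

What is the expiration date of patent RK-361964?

Base term: filing date + 22 years → 15 September 2008.
Clinical Review Extension: 2042 days claimed exceeds the 1099-day cap, so +1099 days → 19 September 2011.
Response Delay Deduction: −42 days → 8 August 2011.

August 8, 2011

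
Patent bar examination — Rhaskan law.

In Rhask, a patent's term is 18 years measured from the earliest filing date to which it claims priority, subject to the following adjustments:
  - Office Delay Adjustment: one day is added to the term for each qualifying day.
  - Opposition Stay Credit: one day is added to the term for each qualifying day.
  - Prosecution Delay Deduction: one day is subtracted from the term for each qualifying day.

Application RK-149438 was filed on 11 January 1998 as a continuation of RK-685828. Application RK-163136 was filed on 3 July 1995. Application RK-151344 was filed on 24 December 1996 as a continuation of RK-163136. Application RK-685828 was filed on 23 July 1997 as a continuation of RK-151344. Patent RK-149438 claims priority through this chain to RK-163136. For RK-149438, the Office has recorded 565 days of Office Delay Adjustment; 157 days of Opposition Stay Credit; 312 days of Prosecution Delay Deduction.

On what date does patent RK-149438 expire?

August 17, 2014

Earliest priority filing: 3 July 1995.
Base term: 3 July 1995 + 18 years → 3 July 2013.
Office Delay Adjustment: +565 days → 19 January 2015.
Opposition Stay Credit: +157 days → 25 June 2015.
Prosecution Delay Deduction: −312 days → 17 August 2014.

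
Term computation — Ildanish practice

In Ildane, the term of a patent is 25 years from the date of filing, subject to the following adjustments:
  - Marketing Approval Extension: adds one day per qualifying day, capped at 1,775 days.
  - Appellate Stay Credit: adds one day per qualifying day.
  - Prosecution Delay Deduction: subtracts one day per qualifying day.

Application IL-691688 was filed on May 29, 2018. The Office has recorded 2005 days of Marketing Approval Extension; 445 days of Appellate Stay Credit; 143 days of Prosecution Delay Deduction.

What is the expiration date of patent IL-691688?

February 3, 2049

Base term: filing date + 25 years → 29 May 2043.
Marketing Approval Extension: 2005 days claimed exceeds the 1775-day cap, so +1775 days → 7 April 2048.
Appellate Stay Credit: +445 days → 26 June 2049.
Prosecution Delay Deduction: −143 days → 3 February 2049.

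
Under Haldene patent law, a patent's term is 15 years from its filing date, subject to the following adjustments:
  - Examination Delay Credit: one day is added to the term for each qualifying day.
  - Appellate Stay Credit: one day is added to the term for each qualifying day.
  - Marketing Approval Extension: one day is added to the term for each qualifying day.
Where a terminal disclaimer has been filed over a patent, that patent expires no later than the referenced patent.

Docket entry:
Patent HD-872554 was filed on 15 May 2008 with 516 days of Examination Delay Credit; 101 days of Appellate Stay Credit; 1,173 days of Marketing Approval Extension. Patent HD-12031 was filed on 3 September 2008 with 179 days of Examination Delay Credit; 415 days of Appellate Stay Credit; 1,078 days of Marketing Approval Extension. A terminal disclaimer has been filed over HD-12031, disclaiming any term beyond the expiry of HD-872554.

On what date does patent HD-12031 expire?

Natural term of HD-12031:
  Base: filing + 15 years → 3 September 2023.
  Examination Delay Credit: +179 days → 29 February 2024.
  Appellate Stay Credit: +415 days → 19 April 2025.
  Marketing Approval Extension: +1078 days → 1 April 2028.
Expiry of referenced patent HD-872554:
  Base: filing + 15 years → 15 May 2023.
  Examination Delay Credit: +516 days → 12 October 2024.
  Appellate Stay Credit: +101 days → 21 January 2025.
  Marketing Approval Extension: +1173 days → 8 April 2028.
Terminal disclaimer: HD-12031 expires on the earlier of 1 April 2028 and 8 April 2028.

2028-04-01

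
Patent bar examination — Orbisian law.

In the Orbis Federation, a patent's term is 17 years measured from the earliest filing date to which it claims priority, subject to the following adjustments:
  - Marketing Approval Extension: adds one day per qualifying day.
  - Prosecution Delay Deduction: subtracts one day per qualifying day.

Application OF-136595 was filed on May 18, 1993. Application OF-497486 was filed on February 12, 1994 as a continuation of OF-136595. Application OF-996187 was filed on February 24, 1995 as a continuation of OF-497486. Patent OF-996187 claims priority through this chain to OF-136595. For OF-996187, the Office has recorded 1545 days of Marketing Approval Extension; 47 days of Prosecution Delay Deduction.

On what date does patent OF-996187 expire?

June 24, 2014

Earliest priority filing: 18 May 1993.
Base term: 18 May 1993 + 17 years → 18 May 2010.
Marketing Approval Extension: +1545 days → 10 August 2014.
Prosecution Delay Deduction: −47 days → 24 June 2014.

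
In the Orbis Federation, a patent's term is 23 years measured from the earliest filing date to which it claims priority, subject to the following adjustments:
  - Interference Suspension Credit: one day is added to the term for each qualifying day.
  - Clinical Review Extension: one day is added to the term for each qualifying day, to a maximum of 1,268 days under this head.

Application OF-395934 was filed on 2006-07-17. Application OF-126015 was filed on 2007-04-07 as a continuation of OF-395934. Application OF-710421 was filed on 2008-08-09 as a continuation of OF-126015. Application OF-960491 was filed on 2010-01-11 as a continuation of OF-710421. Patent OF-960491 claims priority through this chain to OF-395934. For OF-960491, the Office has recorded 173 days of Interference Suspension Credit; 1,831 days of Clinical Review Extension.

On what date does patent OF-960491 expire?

June 27, 2033

Earliest priority filing: 17 July 2006.
Base term: 17 July 2006 + 23 years → 17 July 2029.
Interference Suspension Credit: +173 days → 6 January 2030.
Clinical Review Extension: 1831 days claimed exceeds the 1268-day cap, so +1268 days → 27 June 2033.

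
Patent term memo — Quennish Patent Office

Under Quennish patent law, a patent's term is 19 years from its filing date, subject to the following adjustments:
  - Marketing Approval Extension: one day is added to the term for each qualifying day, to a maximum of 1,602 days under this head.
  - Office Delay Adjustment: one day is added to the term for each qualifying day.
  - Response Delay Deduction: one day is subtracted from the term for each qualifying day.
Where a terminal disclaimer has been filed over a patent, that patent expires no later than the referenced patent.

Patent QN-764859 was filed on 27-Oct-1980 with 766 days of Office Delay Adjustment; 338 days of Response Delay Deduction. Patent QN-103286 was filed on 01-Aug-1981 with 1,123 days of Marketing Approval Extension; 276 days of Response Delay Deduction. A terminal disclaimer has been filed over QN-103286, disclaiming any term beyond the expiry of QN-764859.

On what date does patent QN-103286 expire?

December 28, 2000

Natural term of QN-103286:
  Base: filing + 19 years → 1 August 2000.
  Marketing Approval Extension: 1123 days (within the 1602-day cap) → +1123 days → 29 August 2003.
  Response Delay Deduction: −276 days → 26 November 2002.
Expiry of referenced patent QN-764859:
  Base: filing + 19 years → 27 October 1999.
  Office Delay Adjustment: +766 days → 1 December 2001.
  Response Delay Deduction: −338 days → 28 December 2000.
Terminal disclaimer: QN-103286 expires on the earlier of 26 November 2002 and 28 December 2000.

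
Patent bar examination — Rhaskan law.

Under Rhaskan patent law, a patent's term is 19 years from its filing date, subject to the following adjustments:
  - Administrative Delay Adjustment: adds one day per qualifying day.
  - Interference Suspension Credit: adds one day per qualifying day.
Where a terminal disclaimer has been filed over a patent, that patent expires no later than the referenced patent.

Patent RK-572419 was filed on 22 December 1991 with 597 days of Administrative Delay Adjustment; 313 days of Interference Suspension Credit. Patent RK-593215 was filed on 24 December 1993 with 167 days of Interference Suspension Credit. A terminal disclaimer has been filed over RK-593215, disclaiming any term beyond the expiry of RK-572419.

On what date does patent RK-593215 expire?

2013-06-09

Natural term of RK-593215:
  Base: filing + 19 years → 24 December 2012.
  Interference Suspension Credit: +167 days → 9 June 2013.
Expiry of referenced patent RK-572419:
  Base: filing + 19 years → 22 December 2010.
  Administrative Delay Adjustment: +597 days → 10 August 2012.
  Interference Suspension Credit: +313 days → 19 June 2013.
Terminal disclaimer: RK-593215 expires on the earlier of 9 June 2013 and 19 June 2013.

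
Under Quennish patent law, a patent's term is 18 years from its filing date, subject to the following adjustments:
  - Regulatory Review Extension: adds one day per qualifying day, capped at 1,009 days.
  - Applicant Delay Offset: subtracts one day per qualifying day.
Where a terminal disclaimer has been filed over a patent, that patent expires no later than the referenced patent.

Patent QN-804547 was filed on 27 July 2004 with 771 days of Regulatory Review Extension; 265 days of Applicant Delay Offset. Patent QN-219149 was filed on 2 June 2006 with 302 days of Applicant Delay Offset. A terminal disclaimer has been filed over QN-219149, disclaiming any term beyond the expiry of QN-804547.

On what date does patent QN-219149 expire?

Natural term of QN-219149:
  Base: filing + 18 years → 2 June 2024.
  Applicant Delay Offset: −302 days → 5 August 2023.
Expiry of referenced patent QN-804547:
  Base: filing + 18 years → 27 July 2022.
  Regulatory Review Extension: 771 days (within the 1009-day cap) → +771 days → 5 September 2024.
  Applicant Delay Offset: −265 days → 15 December 2023.
Terminal disclaimer: QN-219149 expires on the earlier of 5 August 2023 and 15 December 2023.

August 5, 2023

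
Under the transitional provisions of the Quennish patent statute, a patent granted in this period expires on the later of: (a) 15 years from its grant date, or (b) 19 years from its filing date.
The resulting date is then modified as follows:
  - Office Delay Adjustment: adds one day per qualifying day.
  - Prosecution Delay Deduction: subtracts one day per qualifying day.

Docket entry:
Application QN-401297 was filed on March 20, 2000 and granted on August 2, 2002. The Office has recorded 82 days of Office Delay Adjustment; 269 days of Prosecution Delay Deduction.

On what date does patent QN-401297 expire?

(a) grant + 15 years → 2 August 2017.
(b) filing + 19 years → 20 March 2019.
Later of the two: 20 March 2019.
Office Delay Adjustment: +82 days → 10 June 2019.
Prosecution Delay Deduction: −269 days → 14 September 2018.

2018-09-14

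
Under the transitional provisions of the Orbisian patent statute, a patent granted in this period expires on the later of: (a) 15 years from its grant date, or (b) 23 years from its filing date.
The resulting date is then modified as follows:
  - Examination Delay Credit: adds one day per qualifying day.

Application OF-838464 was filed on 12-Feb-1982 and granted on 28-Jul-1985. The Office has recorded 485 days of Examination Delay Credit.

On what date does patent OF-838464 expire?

(a) grant + 15 years → 28 July 2000.
(b) filing + 23 years → 12 February 2005.
Later of the two: 12 February 2005.
Examination Delay Credit: +485 days → 12 June 2006.

2006-06-12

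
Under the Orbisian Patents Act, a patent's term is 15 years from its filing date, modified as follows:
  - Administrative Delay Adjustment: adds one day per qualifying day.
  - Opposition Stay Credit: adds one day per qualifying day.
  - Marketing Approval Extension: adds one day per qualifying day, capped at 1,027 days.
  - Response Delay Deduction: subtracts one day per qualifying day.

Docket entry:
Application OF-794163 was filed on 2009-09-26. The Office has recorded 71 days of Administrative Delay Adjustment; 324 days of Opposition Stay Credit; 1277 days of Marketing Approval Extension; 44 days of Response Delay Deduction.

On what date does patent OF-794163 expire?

2028-07-05

Base term: filing date + 15 years → 26 September 2024.
Administrative Delay Adjustment: +71 days → 6 December 2024.
Opposition Stay Credit: +324 days → 26 October 2025.
Marketing Approval Extension: 1277 days claimed exceeds the 1027-day cap, so +1027 days → 18 August 2028.
Response Delay Deduction: −44 days → 5 July 2028.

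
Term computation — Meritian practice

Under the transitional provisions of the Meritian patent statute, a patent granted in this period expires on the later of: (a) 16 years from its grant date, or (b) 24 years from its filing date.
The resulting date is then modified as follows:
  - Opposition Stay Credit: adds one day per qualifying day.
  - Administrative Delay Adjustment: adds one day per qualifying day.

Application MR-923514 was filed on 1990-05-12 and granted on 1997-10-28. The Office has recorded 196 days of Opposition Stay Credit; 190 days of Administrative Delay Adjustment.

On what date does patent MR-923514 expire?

June 2, 2015

(a) grant + 16 years → 28 October 2013.
(b) filing + 24 years → 12 May 2014.
Later of the two: 12 May 2014.
Opposition Stay Credit: +196 days → 24 November 2014.
Administrative Delay Adjustment: +190 days → 2 June 2015.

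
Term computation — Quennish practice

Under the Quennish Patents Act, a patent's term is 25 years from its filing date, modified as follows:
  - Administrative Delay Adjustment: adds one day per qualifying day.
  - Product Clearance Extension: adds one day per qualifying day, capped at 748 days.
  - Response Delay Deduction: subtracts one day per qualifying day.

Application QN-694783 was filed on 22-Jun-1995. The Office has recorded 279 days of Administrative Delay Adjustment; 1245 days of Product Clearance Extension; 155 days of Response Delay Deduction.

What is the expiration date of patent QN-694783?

2022-11-11

Base term: filing date + 25 years → 22 June 2020.
Administrative Delay Adjustment: +279 days → 28 March 2021.
Product Clearance Extension: 1245 days claimed exceeds the 748-day cap, so +748 days → 15 April 2023.
Response Delay Deduction: −155 days → 11 November 2022.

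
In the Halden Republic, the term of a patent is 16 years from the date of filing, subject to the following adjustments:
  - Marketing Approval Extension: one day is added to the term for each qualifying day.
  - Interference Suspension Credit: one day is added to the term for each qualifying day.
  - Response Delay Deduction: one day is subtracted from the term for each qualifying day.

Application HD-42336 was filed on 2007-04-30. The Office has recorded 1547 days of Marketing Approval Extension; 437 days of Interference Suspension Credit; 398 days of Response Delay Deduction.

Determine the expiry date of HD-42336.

September 2, 2027

Base term: filing date + 16 years → 30 April 2023.
Marketing Approval Extension: +1547 days → 25 July 2027.
Interference Suspension Credit: +437 days → 4 October 2028.
Response Delay Deduction: −398 days → 2 September 2027.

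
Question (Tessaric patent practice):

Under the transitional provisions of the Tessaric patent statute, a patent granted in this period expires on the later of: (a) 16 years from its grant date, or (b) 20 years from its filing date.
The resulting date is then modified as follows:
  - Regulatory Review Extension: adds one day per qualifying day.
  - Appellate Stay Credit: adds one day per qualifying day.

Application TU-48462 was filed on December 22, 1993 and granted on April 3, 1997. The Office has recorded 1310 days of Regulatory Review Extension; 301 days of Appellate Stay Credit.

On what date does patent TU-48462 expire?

May 21, 2018

(a) grant + 16 years → 3 April 2013.
(b) filing + 20 years → 22 December 2013.
Later of the two: 22 December 2013.
Regulatory Review Extension: +1310 days → 24 July 2017.
Appellate Stay Credit: +301 days → 21 May 2018.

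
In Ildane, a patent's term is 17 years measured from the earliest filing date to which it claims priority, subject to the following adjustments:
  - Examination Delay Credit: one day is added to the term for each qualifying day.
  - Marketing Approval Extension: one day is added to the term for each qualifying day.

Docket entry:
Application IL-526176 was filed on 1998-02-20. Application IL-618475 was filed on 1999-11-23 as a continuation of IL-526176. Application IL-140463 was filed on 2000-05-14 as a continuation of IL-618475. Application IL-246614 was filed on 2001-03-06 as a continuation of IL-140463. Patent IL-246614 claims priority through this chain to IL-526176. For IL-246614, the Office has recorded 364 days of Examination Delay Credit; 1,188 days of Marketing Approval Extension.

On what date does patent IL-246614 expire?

2019-05-22

Earliest priority filing: 20 February 1998.
Base term: 20 February 1998 + 17 years → 20 February 2015.
Examination Delay Credit: +364 days → 19 February 2016.
Marketing Approval Extension: +1188 days → 22 May 2019.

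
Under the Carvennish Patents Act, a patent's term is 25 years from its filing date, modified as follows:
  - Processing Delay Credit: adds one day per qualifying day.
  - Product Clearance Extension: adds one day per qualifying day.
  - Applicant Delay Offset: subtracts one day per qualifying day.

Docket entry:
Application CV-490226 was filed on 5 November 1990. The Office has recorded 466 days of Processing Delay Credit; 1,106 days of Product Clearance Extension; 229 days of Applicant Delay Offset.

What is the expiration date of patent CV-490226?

Base term: filing date + 25 years → 5 November 2015.
Processing Delay Credit: +466 days → 13 February 2017.
Product Clearance Extension: +1106 days → 24 February 2020.
Applicant Delay Offset: −229 days → 10 July 2019.

2019-07-10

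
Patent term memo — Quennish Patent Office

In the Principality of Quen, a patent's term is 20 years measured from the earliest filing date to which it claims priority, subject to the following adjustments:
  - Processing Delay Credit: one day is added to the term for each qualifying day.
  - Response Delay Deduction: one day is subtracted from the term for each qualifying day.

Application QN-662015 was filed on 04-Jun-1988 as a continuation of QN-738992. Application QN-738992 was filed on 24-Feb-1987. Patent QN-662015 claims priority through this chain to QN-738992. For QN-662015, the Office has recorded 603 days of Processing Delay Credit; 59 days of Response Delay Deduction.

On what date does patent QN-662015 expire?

2008-08-21

Earliest priority filing: 24 February 1987.
Base term: 24 February 1987 + 20 years → 24 February 2007.
Processing Delay Credit: +603 days → 19 October 2008.
Response Delay Deduction: −59 days → 21 August 2008.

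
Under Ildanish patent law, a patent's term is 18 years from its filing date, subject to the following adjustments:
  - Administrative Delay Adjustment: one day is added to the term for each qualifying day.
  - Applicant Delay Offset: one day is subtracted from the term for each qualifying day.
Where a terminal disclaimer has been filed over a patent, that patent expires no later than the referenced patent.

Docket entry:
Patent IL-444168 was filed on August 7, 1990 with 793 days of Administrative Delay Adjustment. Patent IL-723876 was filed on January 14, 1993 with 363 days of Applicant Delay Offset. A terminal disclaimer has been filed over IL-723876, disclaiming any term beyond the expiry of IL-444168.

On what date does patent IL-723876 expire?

Natural term of IL-723876:
  Base: filing + 18 years → 14 January 2011.
  Applicant Delay Offset: −363 days → 16 January 2010.
Expiry of referenced patent IL-444168:
  Base: filing + 18 years → 7 August 2008.
  Administrative Delay Adjustment: +793 days → 9 October 2010.
Terminal disclaimer: IL-723876 expires on the earlier of 16 January 2010 and 9 October 2010.

January 16, 2010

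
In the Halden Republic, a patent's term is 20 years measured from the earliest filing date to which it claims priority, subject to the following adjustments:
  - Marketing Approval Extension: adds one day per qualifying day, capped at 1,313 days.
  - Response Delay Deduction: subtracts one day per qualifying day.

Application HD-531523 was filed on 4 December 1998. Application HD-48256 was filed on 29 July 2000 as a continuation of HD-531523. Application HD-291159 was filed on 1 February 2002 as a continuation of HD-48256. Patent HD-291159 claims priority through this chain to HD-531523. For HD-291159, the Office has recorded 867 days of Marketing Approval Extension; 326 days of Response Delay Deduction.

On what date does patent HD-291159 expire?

2020-05-28

Earliest priority filing: 4 December 1998.
Base term: 4 December 1998 + 20 years → 4 December 2018.
Marketing Approval Extension: 867 days (within the 1313-day cap) → +867 days → 19 April 2021.
Response Delay Deduction: −326 days → 28 May 2020.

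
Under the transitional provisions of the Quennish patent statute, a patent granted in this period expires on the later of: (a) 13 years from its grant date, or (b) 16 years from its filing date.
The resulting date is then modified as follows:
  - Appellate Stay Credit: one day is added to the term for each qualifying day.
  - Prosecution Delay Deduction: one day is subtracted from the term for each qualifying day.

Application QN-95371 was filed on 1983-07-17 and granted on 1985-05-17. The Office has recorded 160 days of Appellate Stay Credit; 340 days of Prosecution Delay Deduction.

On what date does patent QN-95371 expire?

1999-01-18

(a) grant + 13 years → 17 May 1998.
(b) filing + 16 years → 17 July 1999.
Later of the two: 17 July 1999.
Appellate Stay Credit: +160 days → 24 December 1999.
Prosecution Delay Deduction: −340 days → 18 January 1999.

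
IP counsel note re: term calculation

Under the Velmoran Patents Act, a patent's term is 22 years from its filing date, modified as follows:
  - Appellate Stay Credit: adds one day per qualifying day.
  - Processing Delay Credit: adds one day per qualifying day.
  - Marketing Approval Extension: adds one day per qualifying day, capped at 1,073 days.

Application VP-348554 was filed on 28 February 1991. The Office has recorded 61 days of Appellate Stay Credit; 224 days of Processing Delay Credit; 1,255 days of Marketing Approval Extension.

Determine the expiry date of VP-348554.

Base term: filing date + 22 years → 28 February 2013.
Appellate Stay Credit: +61 days → 30 April 2013.
Processing Delay Credit: +224 days → 10 December 2013.
Marketing Approval Extension: 1255 days claimed exceeds the 1073-day cap, so +1073 days → 17 November 2016.

2016-11-17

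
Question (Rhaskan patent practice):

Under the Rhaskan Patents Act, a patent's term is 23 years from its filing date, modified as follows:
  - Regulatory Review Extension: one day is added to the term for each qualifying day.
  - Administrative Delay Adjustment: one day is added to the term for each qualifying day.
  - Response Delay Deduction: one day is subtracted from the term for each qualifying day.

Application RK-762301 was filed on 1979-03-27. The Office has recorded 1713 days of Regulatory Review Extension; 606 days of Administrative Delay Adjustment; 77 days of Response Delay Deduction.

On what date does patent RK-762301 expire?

Base term: filing date + 23 years → 27 March 2002.
Regulatory Review Extension: +1713 days → 4 December 2006.
Administrative Delay Adjustment: +606 days → 1 August 2008.
Response Delay Deduction: −77 days → 16 May 2008.

2008-05-16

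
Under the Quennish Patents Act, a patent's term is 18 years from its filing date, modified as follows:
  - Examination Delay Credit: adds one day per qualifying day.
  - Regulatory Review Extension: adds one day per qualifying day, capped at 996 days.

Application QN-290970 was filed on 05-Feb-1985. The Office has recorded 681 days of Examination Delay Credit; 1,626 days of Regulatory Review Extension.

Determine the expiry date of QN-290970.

September 9, 2007

Base term: filing date + 18 years → 5 February 2003.
Examination Delay Credit: +681 days → 17 December 2004.
Regulatory Review Extension: 1626 days claimed exceeds the 996-day cap, so +996 days → 9 September 2007.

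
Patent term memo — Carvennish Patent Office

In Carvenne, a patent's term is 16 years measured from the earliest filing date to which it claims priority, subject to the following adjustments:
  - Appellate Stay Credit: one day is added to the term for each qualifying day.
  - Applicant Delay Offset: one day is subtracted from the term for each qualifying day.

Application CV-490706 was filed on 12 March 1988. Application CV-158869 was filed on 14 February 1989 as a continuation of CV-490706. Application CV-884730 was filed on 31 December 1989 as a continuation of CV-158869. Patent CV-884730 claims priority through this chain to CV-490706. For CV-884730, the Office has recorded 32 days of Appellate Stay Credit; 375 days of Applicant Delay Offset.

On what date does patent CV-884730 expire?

Earliest priority filing: 12 March 1988.
Base term: 12 March 1988 + 16 years → 12 March 2004.
Appellate Stay Credit: +32 days → 13 April 2004.
Applicant Delay Offset: −375 days → 4 April 2003.

April 4, 2003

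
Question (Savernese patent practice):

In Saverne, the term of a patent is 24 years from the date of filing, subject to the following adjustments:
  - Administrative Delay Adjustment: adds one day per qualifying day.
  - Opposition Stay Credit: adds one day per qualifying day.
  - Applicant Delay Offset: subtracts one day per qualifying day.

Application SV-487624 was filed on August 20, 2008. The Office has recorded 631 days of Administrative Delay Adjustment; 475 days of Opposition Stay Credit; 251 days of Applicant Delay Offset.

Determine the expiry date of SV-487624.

2034-12-23

Base term: filing date + 24 years → 20 August 2032.
Administrative Delay Adjustment: +631 days → 13 May 2034.
Opposition Stay Credit: +475 days → 31 August 2035.
Applicant Delay Offset: −251 days → 23 December 2034.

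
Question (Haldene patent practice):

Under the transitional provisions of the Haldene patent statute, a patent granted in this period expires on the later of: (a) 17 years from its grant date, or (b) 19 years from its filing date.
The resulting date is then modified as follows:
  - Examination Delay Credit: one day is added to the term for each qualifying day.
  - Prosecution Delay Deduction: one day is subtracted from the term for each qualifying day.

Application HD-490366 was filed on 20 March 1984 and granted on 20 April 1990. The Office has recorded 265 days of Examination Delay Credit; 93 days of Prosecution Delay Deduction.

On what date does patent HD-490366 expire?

2007-10-09

(a) grant + 17 years → 20 April 2007.
(b) filing + 19 years → 20 March 2003.
Later of the two: 20 April 2007.
Examination Delay Credit: +265 days → 10 January 2008.
Prosecution Delay Deduction: −93 days → 9 October 2007.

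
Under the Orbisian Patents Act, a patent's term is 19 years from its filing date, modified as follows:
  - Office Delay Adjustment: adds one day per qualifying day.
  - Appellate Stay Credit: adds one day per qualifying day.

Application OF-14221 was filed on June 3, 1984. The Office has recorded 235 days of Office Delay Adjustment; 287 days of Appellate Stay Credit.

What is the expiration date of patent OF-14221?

2004-11-06

Base term: filing date + 19 years → 3 June 2003.
Office Delay Adjustment: +235 days → 24 January 2004.
Appellate Stay Credit: +287 days → 6 November 2004.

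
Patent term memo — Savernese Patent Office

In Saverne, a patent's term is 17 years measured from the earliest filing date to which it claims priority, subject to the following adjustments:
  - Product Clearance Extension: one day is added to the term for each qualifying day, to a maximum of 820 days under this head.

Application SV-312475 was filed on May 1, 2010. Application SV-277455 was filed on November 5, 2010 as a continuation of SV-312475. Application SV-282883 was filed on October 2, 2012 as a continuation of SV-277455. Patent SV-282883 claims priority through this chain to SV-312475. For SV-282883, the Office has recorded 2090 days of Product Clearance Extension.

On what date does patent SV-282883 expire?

July 29, 2029

Earliest priority filing: 1 May 2010.
Base term: 1 May 2010 + 17 years → 1 May 2027.
Product Clearance Extension: 2090 days claimed exceeds the 820-day cap, so +820 days → 29 July 2029.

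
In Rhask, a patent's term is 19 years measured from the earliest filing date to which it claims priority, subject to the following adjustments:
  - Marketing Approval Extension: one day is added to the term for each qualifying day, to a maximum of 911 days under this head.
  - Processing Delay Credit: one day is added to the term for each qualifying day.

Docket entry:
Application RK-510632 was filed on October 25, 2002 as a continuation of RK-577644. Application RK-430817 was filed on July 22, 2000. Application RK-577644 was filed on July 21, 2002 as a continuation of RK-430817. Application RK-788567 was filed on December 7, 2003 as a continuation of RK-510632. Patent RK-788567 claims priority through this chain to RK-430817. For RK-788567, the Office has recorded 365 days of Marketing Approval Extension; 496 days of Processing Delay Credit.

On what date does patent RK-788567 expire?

November 29, 2021

Earliest priority filing: 22 July 2000.
Base term: 22 July 2000 + 19 years → 22 July 2019.
Marketing Approval Extension: 365 days (within the 911-day cap) → +365 days → 21 July 2020.
Processing Delay Credit: +496 days → 29 November 2021.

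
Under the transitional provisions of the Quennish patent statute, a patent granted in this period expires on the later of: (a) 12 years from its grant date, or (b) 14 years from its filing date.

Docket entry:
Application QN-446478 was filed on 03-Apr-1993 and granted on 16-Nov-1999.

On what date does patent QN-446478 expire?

2011-11-16

(a) grant + 12 years → 16 November 2011.
(b) filing + 14 years → 3 April 2007.
Later of the two: 16 November 2011.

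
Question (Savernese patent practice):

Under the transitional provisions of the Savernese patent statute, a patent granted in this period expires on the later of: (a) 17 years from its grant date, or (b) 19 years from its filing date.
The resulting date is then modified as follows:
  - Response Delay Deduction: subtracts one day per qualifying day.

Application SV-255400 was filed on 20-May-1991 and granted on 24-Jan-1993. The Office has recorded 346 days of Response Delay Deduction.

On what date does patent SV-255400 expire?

June 8, 2009

(a) grant + 17 years → 24 January 2010.
(b) filing + 19 years → 20 May 2010.
Later of the two: 20 May 2010.
Response Delay Deduction: −346 days → 8 June 2009.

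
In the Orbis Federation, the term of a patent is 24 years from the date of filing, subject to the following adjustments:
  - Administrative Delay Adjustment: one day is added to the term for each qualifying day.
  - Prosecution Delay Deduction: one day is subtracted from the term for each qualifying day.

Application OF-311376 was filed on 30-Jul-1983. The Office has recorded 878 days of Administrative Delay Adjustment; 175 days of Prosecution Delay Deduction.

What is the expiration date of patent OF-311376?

2009-07-02

Base term: filing date + 24 years → 30 July 2007.
Administrative Delay Adjustment: +878 days → 24 December 2009.
Prosecution Delay Deduction: −175 days → 2 July 2009.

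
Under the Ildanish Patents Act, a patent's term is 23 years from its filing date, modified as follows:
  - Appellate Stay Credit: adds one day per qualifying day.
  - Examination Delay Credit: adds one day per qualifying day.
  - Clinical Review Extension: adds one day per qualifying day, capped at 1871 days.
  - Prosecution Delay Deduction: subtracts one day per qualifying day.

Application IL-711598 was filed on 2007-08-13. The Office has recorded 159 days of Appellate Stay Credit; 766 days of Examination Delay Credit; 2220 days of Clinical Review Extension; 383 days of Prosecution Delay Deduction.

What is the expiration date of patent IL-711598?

Base term: filing date + 23 years → 13 August 2030.
Appellate Stay Credit: +159 days → 19 January 2031.
Examination Delay Credit: +766 days → 23 February 2033.
Clinical Review Extension: 2220 days claimed exceeds the 1871-day cap, so +1871 days → 9 April 2038.
Prosecution Delay Deduction: −383 days → 22 March 2037.

2037-03-22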